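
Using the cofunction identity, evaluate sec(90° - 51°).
sec(90° - 51°) = csc(51°) = 1.287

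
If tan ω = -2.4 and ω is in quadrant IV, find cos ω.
cos ω = 0.3846 (using tan²ω + 1 = sec²ω)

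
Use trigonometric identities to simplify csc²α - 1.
csc²α - 1 = cot²α (using Pythagorean identity)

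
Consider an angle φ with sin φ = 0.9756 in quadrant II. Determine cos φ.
cos φ = ±√(1 - sin²φ) = -0.2196 (negative in QII)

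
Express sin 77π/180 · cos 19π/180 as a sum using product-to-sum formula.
sin 77π/180 cos 19π/180 = (1/2)[sin(77π/180+19π/180) + sin(77π/180-19π/180)]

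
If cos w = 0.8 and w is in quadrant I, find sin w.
sin w = 0.6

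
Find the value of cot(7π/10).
cot(7π/10) = -0.7265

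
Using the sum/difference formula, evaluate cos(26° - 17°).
cos(26° - 17°) = cos 26° cos 17° + sin 26° sin 17° = 0.9877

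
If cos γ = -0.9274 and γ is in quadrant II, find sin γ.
sin γ = 0.3741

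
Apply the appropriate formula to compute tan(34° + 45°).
tan(34° + 45°) = (tan 34° + tan 45°)/(1 - tan 34° tan 45°) = 5.145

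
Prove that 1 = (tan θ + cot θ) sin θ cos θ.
RHS = (sin θ/cos θ + cos θ/sin θ) sin θ cos θ = ((sin²θ + cos²θ)/(sin θ cos θ)) · sin θ cos θ = sin²θ + cos²θ = 1 = LHS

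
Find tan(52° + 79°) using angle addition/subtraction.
tan(52° + 79°) = (tan 52° + tan 79°)/(1 - tan 52° tan 79°) = -1.15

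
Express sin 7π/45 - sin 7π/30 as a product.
sin 7π/45 - sin 7π/30 = 2 cos(7π/36) sin(-7π/180)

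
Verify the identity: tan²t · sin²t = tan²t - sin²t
RHS = sin²t/cos²t - sin²t = sin²t(1/cos²t - 1) = sin²t · (1 - cos²t)/cos²t = sin²t · sin²t/cos²t = sin²t · tan²t = LHS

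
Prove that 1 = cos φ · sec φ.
RHS = cos φ · (1/cos φ) = 1 = LHS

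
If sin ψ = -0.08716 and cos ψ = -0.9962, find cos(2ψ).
cos(2ψ) = cos²ψ - sin²ψ = 0.9848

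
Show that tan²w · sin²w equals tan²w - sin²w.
RHS = sin²w/cos²w - sin²w = sin²w(1/cos²w - 1) = sin²w · (1 - cos²w)/cos²w = sin²w · sin²w/cos²w = sin²w · tan²w = LHS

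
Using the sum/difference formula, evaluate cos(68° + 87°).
cos(68° + 87°) = cos 68° cos 87° - sin 68° sin 87° = -0.9063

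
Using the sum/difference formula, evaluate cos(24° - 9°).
cos(24° - 9°) = cos 24° cos 9° + sin 24° sin 9° = (√6+√2)/4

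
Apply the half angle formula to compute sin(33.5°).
sin(33.5°) = √((1 - cos 67°)/2) = 0.5519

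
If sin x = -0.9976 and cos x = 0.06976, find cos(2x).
cos(2x) = cos²x - sin²x = -0.9903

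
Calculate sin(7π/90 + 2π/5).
sin(7π/90 + 2π/5) = sin 7π/90 cos 2π/5 + cos 7π/90 sin 2π/5 = 0.9976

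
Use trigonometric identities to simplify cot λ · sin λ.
cot λ · sin λ = cos λ (using Quotient identity)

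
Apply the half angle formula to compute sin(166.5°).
sin(166.5°) = √((1 - cos 333°)/2) = 0.2334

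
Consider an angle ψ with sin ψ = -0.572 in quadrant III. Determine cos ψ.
cos ψ = ±√(1 - sin²ψ) = -0.8203 (negative in QIII)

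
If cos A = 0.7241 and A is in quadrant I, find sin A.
sin A = 0.6897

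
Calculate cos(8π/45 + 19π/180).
cos(8π/45 + 19π/180) = cos 8π/45 cos 19π/180 - sin 8π/45 sin 19π/180 = 0.6293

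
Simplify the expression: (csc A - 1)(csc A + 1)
(csc A - 1)(csc A + 1) = cot²A (using Diff. of squares)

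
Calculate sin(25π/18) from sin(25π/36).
sin(25π/18) = 2 sin 25π/36 cos 25π/36 = -0.9397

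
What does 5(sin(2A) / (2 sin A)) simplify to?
5(sin(2A) / (2 sin A)) = 5(cos A) (using Double angle)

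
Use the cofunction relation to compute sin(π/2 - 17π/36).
sin(π/2 - 17π/36) = cos(17π/36) = 0.08716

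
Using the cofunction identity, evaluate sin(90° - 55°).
sin(90° - 55°) = cos(55°) = 0.5736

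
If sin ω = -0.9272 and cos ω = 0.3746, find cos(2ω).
cos(2ω) = cos²ω - sin²ω = -0.7194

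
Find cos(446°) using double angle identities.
cos(446°) = 2cos²223° - 1 = 0.06976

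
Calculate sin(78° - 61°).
sin(78° - 61°) = sin 78° cos 61° - cos 78° sin 61° = 0.2924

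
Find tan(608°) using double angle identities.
tan(608°) = 2 tan 304° / (1 - tan²304°) = 2.475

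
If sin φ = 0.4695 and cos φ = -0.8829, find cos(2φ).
cos(2φ) = cos²φ - sin²φ = 0.5591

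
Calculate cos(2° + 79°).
cos(2° + 79°) = cos 2° cos 79° - sin 2° sin 79° = 0.1564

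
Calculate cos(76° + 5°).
cos(76° + 5°) = cos 76° cos 5° - sin 76° sin 5° = 0.1564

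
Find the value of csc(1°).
csc(1°) = 57.3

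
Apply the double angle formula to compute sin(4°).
sin(4°) = 2 sin 2° cos 2° = 0.06976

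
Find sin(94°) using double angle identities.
sin(94°) = 2 sin 47° cos 47° = 0.9976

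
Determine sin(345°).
sin(345°) = -(√6-√2)/4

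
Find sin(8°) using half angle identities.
sin(8°) = √((1 - cos 16°)/2) = 0.1392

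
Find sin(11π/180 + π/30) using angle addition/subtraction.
sin(11π/180 + π/30) = sin 11π/180 cos π/30 + cos 11π/180 sin π/30 = 0.2924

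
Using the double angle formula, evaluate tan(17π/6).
tan(17π/6) = 2 tan 17π/12 / (1 - tan²17π/12) = -√3/3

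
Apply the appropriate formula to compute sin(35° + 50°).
sin(35° + 50°) = sin 35° cos 50° + cos 35° sin 50° = 0.9962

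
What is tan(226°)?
tan(226°) = 1.036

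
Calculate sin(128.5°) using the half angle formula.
sin(128.5°) = √((1 - cos 257°)/2) = 0.7826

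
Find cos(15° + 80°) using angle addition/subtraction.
cos(15° + 80°) = cos 15° cos 80° - sin 15° sin 80° = -0.08716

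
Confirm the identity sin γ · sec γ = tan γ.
LHS = sin γ · (1/cos γ) = sin γ/cos γ = tan γ = RHS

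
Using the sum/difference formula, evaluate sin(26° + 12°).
sin(26° + 12°) = sin 26° cos 12° + cos 26° sin 12° = 0.6157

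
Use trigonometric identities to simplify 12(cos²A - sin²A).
12(cos²A - sin²A) = 12(cos(2A)) (using Double angle)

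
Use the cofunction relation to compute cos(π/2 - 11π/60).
cos(π/2 - 11π/60) = sin(11π/60) = 0.5446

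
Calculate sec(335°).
sec(335°) = 1.103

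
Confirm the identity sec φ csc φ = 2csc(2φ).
RHS = 2/sin(2φ) = 2/(2 sin φ cos φ) = 1/(sin φ cos φ) = (1/cos φ)(1/sin φ) = sec φ csc φ = LHS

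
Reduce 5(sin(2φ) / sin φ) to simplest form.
5(sin(2φ) / sin φ) = 5(2 cos φ) (using Double angle)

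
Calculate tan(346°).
tan(346°) = -0.2493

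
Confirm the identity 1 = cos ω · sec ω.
RHS = cos ω · (1/cos ω) = 1 = LHS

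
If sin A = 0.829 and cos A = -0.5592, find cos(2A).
cos(2A) = cos²A - sin²A = -0.3745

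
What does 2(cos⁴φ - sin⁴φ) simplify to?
2(cos⁴φ - sin⁴φ) = 2(cos(2φ)) (using Factoring + double angle)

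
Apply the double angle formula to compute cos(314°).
cos(314°) = 1 - 2sin²157° = 0.6947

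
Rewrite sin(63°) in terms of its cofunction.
sin(63°) = cos(90° - 63°) = cos(27°)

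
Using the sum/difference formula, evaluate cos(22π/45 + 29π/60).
cos(22π/45 + 29π/60) = cos 22π/45 cos 29π/60 - sin 22π/45 sin 29π/60 = -0.9962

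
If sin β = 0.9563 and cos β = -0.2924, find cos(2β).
cos(2β) = cos²β - sin²β = -0.829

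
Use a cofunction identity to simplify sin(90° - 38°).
sin(90° - 38°) = cos(38°)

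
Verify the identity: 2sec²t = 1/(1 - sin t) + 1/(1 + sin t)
RHS = [(1 + sin t) + (1 - sin t)] / [(1 - sin t)(1 + sin t)] = 2/(1 - sin²t) = 2/cos²t = 2sec²t = LHS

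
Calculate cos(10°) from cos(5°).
cos(10°) = 2cos²5° - 1 = 0.9848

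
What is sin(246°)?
sin(246°) = -0.9135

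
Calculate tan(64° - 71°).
tan(64° - 71°) = (tan 64° - tan 71°)/(1 + tan 64° tan 71°) = -0.1228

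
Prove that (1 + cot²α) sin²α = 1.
LHS = csc²α · sin²α = (1/sin²α) · sin²α = 1 = RHS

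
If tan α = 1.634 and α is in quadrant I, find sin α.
sin α = 0.8529 (using tan²α + 1 = sec²α)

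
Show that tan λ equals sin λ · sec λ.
RHS = sin λ · (1/cos λ) = sin λ/cos λ = tan λ = LHS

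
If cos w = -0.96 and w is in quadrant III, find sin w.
sin w = -0.28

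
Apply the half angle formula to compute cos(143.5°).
cos(143.5°) = -√((1 + cos 287°)/2) = -0.8039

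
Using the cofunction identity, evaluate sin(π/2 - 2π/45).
sin(π/2 - 2π/45) = cos(2π/45) = 0.9903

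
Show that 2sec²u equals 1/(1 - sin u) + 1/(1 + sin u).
RHS = [(1 + sin u) + (1 - sin u)] / [(1 - sin u)(1 + sin u)] = 2/(1 - sin²u) = 2/cos²u = 2sec²u = LHS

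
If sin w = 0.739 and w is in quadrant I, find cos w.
cos w = 0.6737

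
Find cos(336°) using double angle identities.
cos(336°) = cos²168° - sin²168° = 0.9135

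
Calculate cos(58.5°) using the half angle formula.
cos(58.5°) = √((1 + cos 117°)/2) = 0.5225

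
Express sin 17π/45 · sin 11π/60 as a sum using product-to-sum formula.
sin 17π/45 sin 11π/60 = (1/2)[cos(17π/45-11π/60) - cos(17π/45+11π/60)]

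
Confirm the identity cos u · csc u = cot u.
LHS = cos u · (1/sin u) = cos u/sin u = cot u = RHS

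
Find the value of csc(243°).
csc(243°) = -1.122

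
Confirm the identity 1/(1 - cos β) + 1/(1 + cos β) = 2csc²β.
LHS = [(1 + cos β) + (1 - cos β)] / [(1 - cos β)(1 + cos β)] = 2/(1 - cos²β) = 2/sin²β = 2csc²β = RHS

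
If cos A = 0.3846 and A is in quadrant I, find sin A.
sin A = 0.9231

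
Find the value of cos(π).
cos(π) = -1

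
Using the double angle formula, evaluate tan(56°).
tan(56°) = 2 tan 28° / (1 - tan²28°) = 1.483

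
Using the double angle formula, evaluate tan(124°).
tan(124°) = 2 tan 62° / (1 - tan²62°) = -1.483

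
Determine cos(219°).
cos(219°) = -0.7771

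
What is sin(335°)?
sin(335°) = -0.4226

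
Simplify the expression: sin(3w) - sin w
sin(3w) - sin w = 2 cos(2w) sin w (using Sum-to-product)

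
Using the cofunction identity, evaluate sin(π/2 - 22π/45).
sin(π/2 - 22π/45) = cos(22π/45) = 0.0349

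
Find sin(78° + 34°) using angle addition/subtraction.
sin(78° + 34°) = sin 78° cos 34° + cos 78° sin 34° = 0.9272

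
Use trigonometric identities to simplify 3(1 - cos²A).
3(1 - cos²A) = 3(sin²A) (using Pythagorean identity)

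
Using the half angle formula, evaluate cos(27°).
cos(27°) = √((1 + cos 54°)/2) = 0.891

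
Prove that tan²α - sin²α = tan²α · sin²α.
LHS = sin²α/cos²α - sin²α = sin²α(1/cos²α - 1) = sin²α · (1 - cos²α)/cos²α = sin²α · sin²α/cos²α = sin²α · tan²α = RHS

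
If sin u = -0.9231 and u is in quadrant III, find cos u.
cos u = -0.3846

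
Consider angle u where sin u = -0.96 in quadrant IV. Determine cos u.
cos u = √(1 - sin²u) = 0.28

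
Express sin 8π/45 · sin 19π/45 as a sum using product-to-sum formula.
sin 8π/45 sin 19π/45 = (1/2)[cos(8π/45-19π/45) - cos(8π/45+19π/45)]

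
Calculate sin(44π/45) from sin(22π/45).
sin(44π/45) = 2 sin 22π/45 cos 22π/45 = 0.06976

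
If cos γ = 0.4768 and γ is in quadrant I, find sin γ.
sin γ = 0.879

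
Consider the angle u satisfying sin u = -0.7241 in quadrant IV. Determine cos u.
cos u = √(1 - sin²u) = 0.6897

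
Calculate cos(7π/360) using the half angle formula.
cos(7π/360) = √((1 + cos 7π/180)/2) = 0.9981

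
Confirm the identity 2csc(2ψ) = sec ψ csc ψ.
LHS = 2/sin(2ψ) = 2/(2 sin ψ cos ψ) = 1/(sin ψ cos ψ) = (1/cos ψ)(1/sin ψ) = sec ψ csc ψ = RHS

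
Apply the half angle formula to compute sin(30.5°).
sin(30.5°) = √((1 - cos 61°)/2) = 0.5075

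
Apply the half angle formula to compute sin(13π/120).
sin(13π/120) = √((1 - cos 13π/60)/2) = 0.3338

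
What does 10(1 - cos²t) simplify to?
10(1 - cos²t) = 10(sin²t) (using Pythagorean identity)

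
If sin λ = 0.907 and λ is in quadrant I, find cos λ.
cos λ = 0.4211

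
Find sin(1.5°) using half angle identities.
sin(1.5°) = √((1 - cos 3°)/2) = 0.02618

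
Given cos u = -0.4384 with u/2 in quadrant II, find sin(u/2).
sin(u/2) = ±√((1 - cos u)/2); positive since u/2 ∈ QII, so sin(u/2) = 0.8481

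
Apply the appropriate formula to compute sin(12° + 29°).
sin(12° + 29°) = sin 12° cos 29° + cos 12° sin 29° = 0.6561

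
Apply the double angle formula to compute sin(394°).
sin(394°) = 2 sin 197° cos 197° = 0.5592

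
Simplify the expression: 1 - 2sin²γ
1 - 2sin²γ = cos(2γ) (using Double angle)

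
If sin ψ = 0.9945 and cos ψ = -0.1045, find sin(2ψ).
sin(2ψ) = 2 sin ψ cos ψ = -0.2079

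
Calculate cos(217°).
cos(217°) = -0.7986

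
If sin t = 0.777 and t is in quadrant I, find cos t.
cos t = 0.6295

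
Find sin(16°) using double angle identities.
sin(16°) = 2 sin 8° cos 8° = 0.2756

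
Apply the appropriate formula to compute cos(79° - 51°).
cos(79° - 51°) = cos 79° cos 51° + sin 79° sin 51° = 0.8829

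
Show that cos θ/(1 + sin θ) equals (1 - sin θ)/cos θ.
RHS = (1 - sin θ)(1 + sin θ) / (cos θ(1 + sin θ)) = (1 - sin²θ) / (cos θ(1 + sin θ)) = cos²θ / (cos θ(1 + sin θ)) = cos θ/(1 + sin θ) = LHS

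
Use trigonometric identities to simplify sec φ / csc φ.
sec φ / csc φ = tan φ (using Reciprocal identities)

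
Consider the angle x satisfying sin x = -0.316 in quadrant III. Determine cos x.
cos x = ±√(1 - sin²x) = -0.9488 (negative in QIII)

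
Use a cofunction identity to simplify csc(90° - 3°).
csc(90° - 3°) = sec(3°)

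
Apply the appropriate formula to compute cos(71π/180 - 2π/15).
cos(71π/180 - 2π/15) = cos 71π/180 cos 2π/15 + sin 71π/180 sin 2π/15 = 0.682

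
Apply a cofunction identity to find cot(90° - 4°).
cot(90° - 4°) = tan(4°) = 0.06993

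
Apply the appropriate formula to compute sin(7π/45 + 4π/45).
sin(7π/45 + 4π/45) = sin 7π/45 cos 4π/45 + cos 7π/45 sin 4π/45 = 0.6947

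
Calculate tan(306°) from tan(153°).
tan(306°) = 2 tan 153° / (1 - tan²153°) = -1.376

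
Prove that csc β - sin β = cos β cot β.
LHS = 1/sin β - sin β = (1 - sin²β)/sin β = cos²β/sin β = cos β · (cos β/sin β) = cos β cot β = RHS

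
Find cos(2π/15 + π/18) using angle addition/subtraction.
cos(2π/15 + π/18) = cos 2π/15 cos π/18 - sin 2π/15 sin π/18 = 0.829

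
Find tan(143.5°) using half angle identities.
tan(143.5°) = sin 287° / (1 + cos 287°) = -0.74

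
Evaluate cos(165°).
cos(165°) = -(√6+√2)/4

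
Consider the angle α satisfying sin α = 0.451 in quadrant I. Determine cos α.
cos α = √(1 - sin²α) = 0.8925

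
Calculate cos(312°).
cos(312°) = 0.6691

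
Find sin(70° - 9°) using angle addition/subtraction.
sin(70° - 9°) = sin 70° cos 9° - cos 70° sin 9° = 0.8746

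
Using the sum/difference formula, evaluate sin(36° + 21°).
sin(36° + 21°) = sin 36° cos 21° + cos 36° sin 21° = 0.8387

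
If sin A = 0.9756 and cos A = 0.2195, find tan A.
tan A = sin A / cos A = 4.445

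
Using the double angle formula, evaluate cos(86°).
cos(86°) = cos²43° - sin²43° = 0.06976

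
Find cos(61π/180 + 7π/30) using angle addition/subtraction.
cos(61π/180 + 7π/30) = cos 61π/180 cos 7π/30 - sin 61π/180 sin 7π/30 = -0.225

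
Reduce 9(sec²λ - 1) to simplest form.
9(sec²λ - 1) = 9(tan²λ) (using Pythagorean identity)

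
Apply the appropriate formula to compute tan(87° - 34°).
tan(87° - 34°) = (tan 87° - tan 34°)/(1 + tan 87° tan 34°) = 1.327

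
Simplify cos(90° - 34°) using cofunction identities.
cos(90° - 34°) = sin(34°)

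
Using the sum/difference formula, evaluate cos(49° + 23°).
cos(49° + 23°) = cos 49° cos 23° - sin 49° sin 23° = 0.309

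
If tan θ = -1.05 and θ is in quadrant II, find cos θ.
cos θ = -0.6897 (using tan²θ + 1 = sec²θ)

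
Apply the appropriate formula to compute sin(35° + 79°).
sin(35° + 79°) = sin 35° cos 79° + cos 35° sin 79° = 0.9135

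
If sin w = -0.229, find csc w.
csc w = 1/sin w = -4.367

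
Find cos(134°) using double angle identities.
cos(134°) = cos²67° - sin²67° = -0.6947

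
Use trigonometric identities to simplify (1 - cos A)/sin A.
(1 - cos A)/sin A = tan(A/2) (using Half angle)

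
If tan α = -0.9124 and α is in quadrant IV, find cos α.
cos α = 0.7387 (using tan²α + 1 = sec²α)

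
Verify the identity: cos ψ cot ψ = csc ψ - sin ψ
RHS = 1/sin ψ - sin ψ = (1 - sin²ψ)/sin ψ = cos²ψ/sin ψ = cos ψ · (cos ψ/sin ψ) = cos ψ cot ψ = LHS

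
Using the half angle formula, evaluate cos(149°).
cos(149°) = -√((1 + cos 298°)/2) = -0.8572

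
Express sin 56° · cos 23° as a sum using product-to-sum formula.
sin 56° cos 23° = (1/2)[sin(56°+23°) + sin(56°-23°)]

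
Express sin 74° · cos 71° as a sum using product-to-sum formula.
sin 74° cos 71° = (1/2)[sin(74°+71°) + sin(74°-71°)]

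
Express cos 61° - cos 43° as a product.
cos 61° - cos 43° = -2 sin(52°) sin(9°)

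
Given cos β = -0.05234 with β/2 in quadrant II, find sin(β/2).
sin(β/2) = ±√((1 - cos β)/2); positive since β/2 ∈ QII, so sin(β/2) = 0.7254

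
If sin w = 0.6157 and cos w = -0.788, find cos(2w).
cos(2w) = cos²w - sin²w = 0.2419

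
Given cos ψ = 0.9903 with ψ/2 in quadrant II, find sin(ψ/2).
sin(ψ/2) = ±√((1 - cos ψ)/2); positive since ψ/2 ∈ QII, so sin(ψ/2) = 0.06964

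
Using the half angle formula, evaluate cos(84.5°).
cos(84.5°) = √((1 + cos 169°)/2) = 0.09585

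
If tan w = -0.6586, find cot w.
cot w = 1/tan w = -1.518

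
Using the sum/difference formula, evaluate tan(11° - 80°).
tan(11° - 80°) = (tan 11° - tan 80°)/(1 + tan 11° tan 80°) = -2.605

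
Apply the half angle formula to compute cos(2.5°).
cos(2.5°) = √((1 + cos 5°)/2) = 0.999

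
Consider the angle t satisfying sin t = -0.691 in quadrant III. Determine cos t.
cos t = ±√(1 - sin²t) = -0.7229 (negative in QIII)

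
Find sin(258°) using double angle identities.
sin(258°) = 2 sin 129° cos 129° = -0.9781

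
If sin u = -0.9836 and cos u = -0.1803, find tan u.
tan u = sin u / cos u = 5.455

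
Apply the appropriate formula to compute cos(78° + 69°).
cos(78° + 69°) = cos 78° cos 69° - sin 78° sin 69° = -0.8387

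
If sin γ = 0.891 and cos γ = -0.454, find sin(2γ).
sin(2γ) = 2 sin γ cos γ = -0.809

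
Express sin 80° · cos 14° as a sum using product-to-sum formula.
sin 80° cos 14° = (1/2)[sin(80°+14°) + sin(80°-14°)]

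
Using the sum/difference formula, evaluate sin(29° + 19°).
sin(29° + 19°) = sin 29° cos 19° + cos 29° sin 19° = 0.7431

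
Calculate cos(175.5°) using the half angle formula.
cos(175.5°) = -√((1 + cos 351°)/2) = -0.9969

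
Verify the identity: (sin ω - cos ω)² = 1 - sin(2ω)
LHS = sin²ω - 2 sin ω cos ω + cos²ω = (sin²ω + cos²ω) - 2 sin ω cos ω = 1 - sin(2ω) = RHS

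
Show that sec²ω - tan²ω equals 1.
LHS = 1/cos²ω - sin²ω/cos²ω = (1 - sin²ω)/cos²ω = cos²ω/cos²ω = 1 = RHS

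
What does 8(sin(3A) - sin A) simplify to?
8(sin(3A) - sin A) = 8(2 cos(2A) sin A) (using Sum-to-product)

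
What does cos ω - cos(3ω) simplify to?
cos ω - cos(3ω) = 2 sin(2ω) sin ω (using Sum-to-product)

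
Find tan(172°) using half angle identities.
tan(172°) = sin 344° / (1 + cos 344°) = -0.1405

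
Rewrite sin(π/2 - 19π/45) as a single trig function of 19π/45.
sin(π/2 - 19π/45) = cos(19π/45)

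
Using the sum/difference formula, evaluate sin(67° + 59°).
sin(67° + 59°) = sin 67° cos 59° + cos 67° sin 59° = 0.809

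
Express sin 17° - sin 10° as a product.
sin 17° - sin 10° = 2 cos(13.5°) sin(3.5°)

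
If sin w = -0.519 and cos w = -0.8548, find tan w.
tan w = sin w / cos w = 0.6072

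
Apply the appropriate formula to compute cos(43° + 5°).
cos(43° + 5°) = cos 43° cos 5° - sin 43° sin 5° = 0.6691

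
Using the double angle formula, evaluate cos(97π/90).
cos(97π/90) = cos²97π/180 - sin²97π/180 = -0.9703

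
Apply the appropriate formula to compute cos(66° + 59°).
cos(66° + 59°) = cos 66° cos 59° - sin 66° sin 59° = -0.5736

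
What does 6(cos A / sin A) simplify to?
6(cos A / sin A) = 6(cot A) (using Quotient identity)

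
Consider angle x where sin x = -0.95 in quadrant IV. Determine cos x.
cos x = √(1 - sin²x) = 0.3122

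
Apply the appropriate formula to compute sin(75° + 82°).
sin(75° + 82°) = sin 75° cos 82° + cos 75° sin 82° = 0.3907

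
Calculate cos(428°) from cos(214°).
cos(428°) = cos²214° - sin²214° = 0.3746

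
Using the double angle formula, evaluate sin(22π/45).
sin(22π/45) = 2 sin 11π/45 cos 11π/45 = 0.9994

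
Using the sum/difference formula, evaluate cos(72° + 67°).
cos(72° + 67°) = cos 72° cos 67° - sin 72° sin 67° = -0.7547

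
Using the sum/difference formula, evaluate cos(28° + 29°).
cos(28° + 29°) = cos 28° cos 29° - sin 28° sin 29° = 0.5446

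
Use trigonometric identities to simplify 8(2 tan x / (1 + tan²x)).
8(2 tan x / (1 + tan²x)) = 8(sin(2x)) (using Double angle)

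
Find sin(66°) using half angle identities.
sin(66°) = √((1 - cos 132°)/2) = 0.9135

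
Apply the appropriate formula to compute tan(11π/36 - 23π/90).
tan(11π/36 - 23π/90) = (tan 11π/36 - tan 23π/90)/(1 + tan 11π/36 tan 23π/90) = 0.1584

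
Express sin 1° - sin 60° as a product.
sin 1° - sin 60° = 2 cos(30.5°) sin(-29.5°)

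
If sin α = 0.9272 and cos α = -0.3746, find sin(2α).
sin(2α) = 2 sin α cos α = -0.6947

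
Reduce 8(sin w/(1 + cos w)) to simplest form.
8(sin w/(1 + cos w)) = 8(tan(w/2)) (using Half angle)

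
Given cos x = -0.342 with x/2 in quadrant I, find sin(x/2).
sin(x/2) = ±√((1 - cos x)/2); positive since x/2 ∈ QI, so sin(x/2) = 0.8191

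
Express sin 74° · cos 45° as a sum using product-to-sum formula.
sin 74° cos 45° = (1/2)[sin(74°+45°) + sin(74°-45°)]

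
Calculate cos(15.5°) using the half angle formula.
cos(15.5°) = √((1 + cos 31°)/2) = 0.9636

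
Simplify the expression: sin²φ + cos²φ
sin²φ + cos²φ = 1 (using Pythagorean identity)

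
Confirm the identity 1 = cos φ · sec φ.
RHS = cos φ · (1/cos φ) = 1 = LHS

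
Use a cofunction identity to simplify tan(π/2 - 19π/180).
tan(π/2 - 19π/180) = cot(19π/180)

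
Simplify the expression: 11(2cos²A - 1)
11(2cos²A - 1) = 11(cos(2A)) (using Double angle)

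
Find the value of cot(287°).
cot(287°) = -0.3057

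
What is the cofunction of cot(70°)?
cot(70°) = tan(90° - 70°) = tan(20°)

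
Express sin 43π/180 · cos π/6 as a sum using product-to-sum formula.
sin 43π/180 cos π/6 = (1/2)[sin(43π/180+π/6) + sin(43π/180-π/6)]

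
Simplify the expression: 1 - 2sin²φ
1 - 2sin²φ = cos(2φ) (using Double angle)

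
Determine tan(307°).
tan(307°) = -1.327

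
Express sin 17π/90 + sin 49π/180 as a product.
sin 17π/90 + sin 49π/180 = 2 sin(83π/360) cos(-π/24)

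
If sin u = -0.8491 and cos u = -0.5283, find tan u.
tan u = sin u / cos u = 1.607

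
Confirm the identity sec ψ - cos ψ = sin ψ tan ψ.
LHS = 1/cos ψ - cos ψ = (1 - cos²ψ)/cos ψ = sin²ψ/cos ψ = sin ψ · (sin ψ/cos ψ) = sin ψ tan ψ = RHS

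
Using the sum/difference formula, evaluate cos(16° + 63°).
cos(16° + 63°) = cos 16° cos 63° - sin 16° sin 63° = 0.1908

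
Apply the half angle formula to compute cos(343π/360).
cos(343π/360) = -√((1 + cos 343π/180)/2) = -0.989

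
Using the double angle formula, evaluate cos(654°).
cos(654°) = cos²327° - sin²327° = 0.4067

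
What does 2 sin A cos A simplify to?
2 sin A cos A = sin(2A) (using Double angle)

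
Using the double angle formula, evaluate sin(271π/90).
sin(271π/90) = 2 sin 271π/180 cos 271π/180 = -0.0349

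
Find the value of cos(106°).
cos(106°) = -0.2756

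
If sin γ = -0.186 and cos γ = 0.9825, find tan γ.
tan γ = sin γ / cos γ = -0.1893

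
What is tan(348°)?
tan(348°) = -0.2126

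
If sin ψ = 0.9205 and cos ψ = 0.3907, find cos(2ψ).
cos(2ψ) = cos²ψ - sin²ψ = -0.6947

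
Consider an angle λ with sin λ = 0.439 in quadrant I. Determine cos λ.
cos λ = √(1 - sin²λ) = 0.8985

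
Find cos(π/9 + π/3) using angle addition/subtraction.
cos(π/9 + π/3) = cos π/9 cos π/3 - sin π/9 sin π/3 = 0.1736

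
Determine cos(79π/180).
cos(79π/180) = 0.1908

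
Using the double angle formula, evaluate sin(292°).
sin(292°) = 2 sin 146° cos 146° = -0.9272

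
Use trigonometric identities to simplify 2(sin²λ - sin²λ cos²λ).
2(sin²λ - sin²λ cos²λ) = 2(sin⁴λ) (using Factoring)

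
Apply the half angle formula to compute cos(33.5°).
cos(33.5°) = √((1 + cos 67°)/2) = 0.8339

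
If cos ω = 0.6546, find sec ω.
sec ω = 1/cos ω = 1.528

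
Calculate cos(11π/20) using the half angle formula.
cos(11π/20) = -√((1 + cos 11π/10)/2) = -0.1564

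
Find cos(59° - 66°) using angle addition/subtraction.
cos(59° - 66°) = cos 59° cos 66° + sin 59° sin 66° = 0.9925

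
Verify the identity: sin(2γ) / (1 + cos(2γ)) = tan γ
LHS = 2 sin γ cos γ / (2cos²γ) = sin γ/cos γ = tan γ = RHS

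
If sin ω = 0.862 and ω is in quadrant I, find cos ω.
cos ω = 0.5069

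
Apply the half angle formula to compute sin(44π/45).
sin(44π/45) = √((1 - cos 88π/45)/2) = 0.06976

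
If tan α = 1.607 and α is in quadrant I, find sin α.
sin α = 0.849 (using tan²α + 1 = sec²α)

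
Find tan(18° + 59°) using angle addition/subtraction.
tan(18° + 59°) = (tan 18° + tan 59°)/(1 - tan 18° tan 59°) = 4.331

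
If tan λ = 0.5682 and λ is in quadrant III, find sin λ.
sin λ = -0.494 (using tan²λ + 1 = sec²λ)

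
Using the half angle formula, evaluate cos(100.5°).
cos(100.5°) = -√((1 + cos 201°)/2) = -0.1822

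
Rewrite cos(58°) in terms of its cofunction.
cos(58°) = sin(90° - 58°) = sin(32°)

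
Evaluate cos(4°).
cos(4°) = 0.9976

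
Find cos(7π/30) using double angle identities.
cos(7π/30) = cos²7π/60 - sin²7π/60 = 0.7431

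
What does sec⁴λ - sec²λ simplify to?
sec⁴λ - sec²λ = tan⁴λ + tan²λ (using Pythagorean)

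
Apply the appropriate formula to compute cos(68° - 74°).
cos(68° - 74°) = cos 68° cos 74° + sin 68° sin 74° = 0.9945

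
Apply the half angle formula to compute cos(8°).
cos(8°) = √((1 + cos 16°)/2) = 0.9903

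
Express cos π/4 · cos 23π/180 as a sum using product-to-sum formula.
cos π/4 cos 23π/180 = (1/2)[cos(π/4-23π/180) + cos(π/4+23π/180)]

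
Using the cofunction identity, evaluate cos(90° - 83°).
cos(90° - 83°) = sin(83°) = 0.9925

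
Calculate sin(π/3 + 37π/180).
sin(π/3 + 37π/180) = sin π/3 cos 37π/180 + cos π/3 sin 37π/180 = 0.9925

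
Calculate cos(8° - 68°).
cos(8° - 68°) = cos 8° cos 68° + sin 8° sin 68° = 1/2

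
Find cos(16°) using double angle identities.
cos(16°) = cos²8° - sin²8° = 0.9613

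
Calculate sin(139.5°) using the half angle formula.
sin(139.5°) = √((1 - cos 279°)/2) = 0.6494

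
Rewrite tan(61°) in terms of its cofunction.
tan(61°) = cot(90° - 61°) = cot(29°)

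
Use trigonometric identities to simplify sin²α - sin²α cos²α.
sin²α - sin²α cos²α = sin⁴α (using Factoring)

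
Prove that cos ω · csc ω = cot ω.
LHS = cos ω · (1/sin ω) = cos ω/sin ω = cot ω = RHS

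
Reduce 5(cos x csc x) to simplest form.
5(cos x csc x) = 5(cot x) (using Reciprocal + quotient)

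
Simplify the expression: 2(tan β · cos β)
2(tan β · cos β) = 2(sin β) (using Quotient identity)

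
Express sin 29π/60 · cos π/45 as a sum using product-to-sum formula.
sin 29π/60 cos π/45 = (1/2)[sin(29π/60+π/45) + sin(29π/60-π/45)]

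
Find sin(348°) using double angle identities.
sin(348°) = 2 sin 174° cos 174° = -0.2079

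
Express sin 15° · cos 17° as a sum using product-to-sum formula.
sin 15° cos 17° = (1/2)[sin(15°+17°) + sin(15°-17°)]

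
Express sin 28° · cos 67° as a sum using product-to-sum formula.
sin 28° cos 67° = (1/2)[sin(28°+67°) + sin(28°-67°)]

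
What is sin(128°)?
sin(128°) = 0.788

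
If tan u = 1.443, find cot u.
cot u = 1/tan u = 0.693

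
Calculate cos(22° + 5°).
cos(22° + 5°) = cos 22° cos 5° - sin 22° sin 5° = 0.891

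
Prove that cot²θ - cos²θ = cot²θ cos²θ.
LHS = cos²θ/sin²θ - cos²θ = cos²θ(1/sin²θ - 1) = cos²θ · (1 - sin²θ)/sin²θ = cos²θ · cos²θ/sin²θ = cos²θ · cot²θ = RHS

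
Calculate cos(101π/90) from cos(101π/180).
cos(101π/90) = 1 - 2sin²101π/180 = -0.9272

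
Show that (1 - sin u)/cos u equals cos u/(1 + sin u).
LHS = (1 - sin u)(1 + sin u) / (cos u(1 + sin u)) = (1 - sin²u) / (cos u(1 + sin u)) = cos²u / (cos u(1 + sin u)) = cos u/(1 + sin u) = RHS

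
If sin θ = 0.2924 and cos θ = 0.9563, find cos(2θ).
cos(2θ) = cos²θ - sin²θ = 0.829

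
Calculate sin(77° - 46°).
sin(77° - 46°) = sin 77° cos 46° - cos 77° sin 46° = 0.515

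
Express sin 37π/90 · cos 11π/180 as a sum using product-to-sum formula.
sin 37π/90 cos 11π/180 = (1/2)[sin(37π/90+11π/180) + sin(37π/90-11π/180)]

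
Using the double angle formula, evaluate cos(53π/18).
cos(53π/18) = cos²53π/36 - sin²53π/36 = -0.9848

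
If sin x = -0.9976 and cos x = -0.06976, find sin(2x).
sin(2x) = 2 sin x cos x = 0.1392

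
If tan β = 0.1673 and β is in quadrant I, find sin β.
sin β = 0.165 (using tan²β + 1 = sec²β)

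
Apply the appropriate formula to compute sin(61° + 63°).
sin(61° + 63°) = sin 61° cos 63° + cos 61° sin 63° = 0.829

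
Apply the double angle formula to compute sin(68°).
sin(68°) = 2 sin 34° cos 34° = 0.9272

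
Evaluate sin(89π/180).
sin(89π/180) = 0.9998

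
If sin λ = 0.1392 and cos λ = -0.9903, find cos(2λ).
cos(2λ) = cos²λ - sin²λ = 0.9613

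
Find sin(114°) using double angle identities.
sin(114°) = 2 sin 57° cos 57° = 0.9135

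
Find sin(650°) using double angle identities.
sin(650°) = 2 sin 325° cos 325° = -0.9397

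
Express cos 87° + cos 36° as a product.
cos 87° + cos 36° = 2 cos(61.5°) cos(25.5°)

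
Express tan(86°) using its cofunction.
tan(86°) = cot(90° - 86°) = cot(4°)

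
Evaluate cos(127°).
cos(127°) = -0.6018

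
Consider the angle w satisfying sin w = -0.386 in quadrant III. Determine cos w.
cos w = ±√(1 - sin²w) = -0.9225 (negative in QIII)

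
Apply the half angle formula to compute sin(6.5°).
sin(6.5°) = √((1 - cos 13°)/2) = 0.1132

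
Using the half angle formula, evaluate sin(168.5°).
sin(168.5°) = √((1 - cos 337°)/2) = 0.1994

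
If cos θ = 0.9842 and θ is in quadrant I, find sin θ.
sin θ = 0.1771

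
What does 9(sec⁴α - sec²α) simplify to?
9(sec⁴α - sec²α) = 9(tan⁴α + tan²α) (using Pythagorean)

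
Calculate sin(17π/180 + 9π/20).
sin(17π/180 + 9π/20) = sin 17π/180 cos 9π/20 + cos 17π/180 sin 9π/20 = 0.9903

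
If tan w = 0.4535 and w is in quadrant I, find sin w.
sin w = 0.413 (using tan²w + 1 = sec²w)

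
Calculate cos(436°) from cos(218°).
cos(436°) = 1 - 2sin²218° = 0.2419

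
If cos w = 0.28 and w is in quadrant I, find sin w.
sin w = 0.96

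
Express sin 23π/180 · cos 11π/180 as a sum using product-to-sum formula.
sin 23π/180 cos 11π/180 = (1/2)[sin(23π/180+11π/180) + sin(23π/180-11π/180)]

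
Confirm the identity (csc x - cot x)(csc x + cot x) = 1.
LHS = csc²x - cot²x = (1 + cot²x) - cot²x = 1 = RHS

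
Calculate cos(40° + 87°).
cos(40° + 87°) = cos 40° cos 87° - sin 40° sin 87° = -0.6018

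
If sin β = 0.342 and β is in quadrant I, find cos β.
cos β = 0.9397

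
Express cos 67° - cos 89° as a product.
cos 67° - cos 89° = -2 sin(78°) sin(-11°)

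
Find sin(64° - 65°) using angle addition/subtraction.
sin(64° - 65°) = sin 64° cos 65° - cos 64° sin 65° = -0.01745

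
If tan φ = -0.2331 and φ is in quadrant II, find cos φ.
cos φ = -0.9739 (using tan²φ + 1 = sec²φ)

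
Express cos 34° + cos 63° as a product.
cos 34° + cos 63° = 2 cos(48.5°) cos(-14.5°)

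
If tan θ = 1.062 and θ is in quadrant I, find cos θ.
cos θ = 0.6855 (using tan²θ + 1 = sec²θ)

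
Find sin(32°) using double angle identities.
sin(32°) = 2 sin 16° cos 16° = 0.5299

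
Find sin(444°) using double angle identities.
sin(444°) = 2 sin 222° cos 222° = 0.9945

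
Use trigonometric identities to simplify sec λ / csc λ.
sec λ / csc λ = tan λ (using Reciprocal identities)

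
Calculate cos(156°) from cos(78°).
cos(156°) = cos²78° - sin²78° = -0.9135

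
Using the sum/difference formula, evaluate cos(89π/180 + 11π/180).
cos(89π/180 + 11π/180) = cos 89π/180 cos 11π/180 - sin 89π/180 sin 11π/180 = -0.1736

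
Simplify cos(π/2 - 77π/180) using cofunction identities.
cos(π/2 - 77π/180) = sin(77π/180)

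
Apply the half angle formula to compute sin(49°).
sin(49°) = √((1 - cos 98°)/2) = 0.7547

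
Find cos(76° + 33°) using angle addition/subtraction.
cos(76° + 33°) = cos 76° cos 33° - sin 76° sin 33° = -0.3256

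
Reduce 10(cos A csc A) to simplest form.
10(cos A csc A) = 10(cot A) (using Reciprocal + quotient)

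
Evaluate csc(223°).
csc(223°) = -1.466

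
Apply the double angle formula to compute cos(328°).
cos(328°) = cos²164° - sin²164° = 0.848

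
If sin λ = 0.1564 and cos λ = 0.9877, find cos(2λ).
cos(2λ) = cos²λ - sin²λ = 0.9511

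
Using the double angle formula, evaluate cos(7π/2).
cos(7π/2) = 1 - 2sin²7π/4 = 0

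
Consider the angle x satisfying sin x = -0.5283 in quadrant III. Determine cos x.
cos x = ±√(1 - sin²x) = -0.8491 (negative in QIII)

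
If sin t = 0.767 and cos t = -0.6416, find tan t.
tan t = sin t / cos t = -1.195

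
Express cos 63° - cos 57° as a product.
cos 63° - cos 57° = -2 sin(60°) sin(3°)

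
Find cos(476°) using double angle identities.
cos(476°) = 1 - 2sin²238° = -0.4384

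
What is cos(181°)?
cos(181°) = -0.9998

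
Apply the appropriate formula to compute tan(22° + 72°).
tan(22° + 72°) = (tan 22° + tan 72°)/(1 - tan 22° tan 72°) = -14.3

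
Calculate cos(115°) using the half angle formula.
cos(115°) = -√((1 + cos 230°)/2) = -0.4226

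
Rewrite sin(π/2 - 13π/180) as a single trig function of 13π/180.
sin(π/2 - 13π/180) = cos(13π/180)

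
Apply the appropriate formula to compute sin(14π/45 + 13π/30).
sin(14π/45 + 13π/30) = sin 14π/45 cos 13π/30 + cos 14π/45 sin 13π/30 = 0.7193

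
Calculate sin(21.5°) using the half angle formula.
sin(21.5°) = √((1 - cos 43°)/2) = 0.3665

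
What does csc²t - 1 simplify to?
csc²t - 1 = cot²t (using Pythagorean identity)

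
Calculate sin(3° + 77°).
sin(3° + 77°) = sin 3° cos 77° + cos 3° sin 77° = 0.9848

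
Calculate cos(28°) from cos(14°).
cos(28°) = cos²14° - sin²14° = 0.8829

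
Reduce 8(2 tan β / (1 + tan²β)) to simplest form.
8(2 tan β / (1 + tan²β)) = 8(sin(2β)) (using Double angle)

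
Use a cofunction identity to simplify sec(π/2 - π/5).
sec(π/2 - π/5) = csc(π/5)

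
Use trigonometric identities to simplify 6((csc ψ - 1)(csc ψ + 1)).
6((csc ψ - 1)(csc ψ + 1)) = 6(cot²ψ) (using Diff. of squares)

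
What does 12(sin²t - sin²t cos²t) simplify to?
12(sin²t - sin²t cos²t) = 12(sin⁴t) (using Factoring)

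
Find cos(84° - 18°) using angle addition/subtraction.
cos(84° - 18°) = cos 84° cos 18° + sin 84° sin 18° = 0.4067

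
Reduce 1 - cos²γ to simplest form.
1 - cos²γ = sin²γ (using Pythagorean identity)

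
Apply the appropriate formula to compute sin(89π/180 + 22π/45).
sin(89π/180 + 22π/45) = sin 89π/180 cos 22π/45 + cos 89π/180 sin 22π/45 = 0.05234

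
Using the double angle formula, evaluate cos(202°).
cos(202°) = cos²101° - sin²101° = -0.9272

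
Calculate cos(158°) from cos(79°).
cos(158°) = cos²79° - sin²79° = -0.9272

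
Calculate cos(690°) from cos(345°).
cos(690°) = cos²345° - sin²345° = √3/2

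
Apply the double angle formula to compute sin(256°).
sin(256°) = 2 sin 128° cos 128° = -0.9703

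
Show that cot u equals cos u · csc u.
RHS = cos u · (1/sin u) = cos u/sin u = cot u = LHS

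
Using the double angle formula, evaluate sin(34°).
sin(34°) = 2 sin 17° cos 17° = 0.5592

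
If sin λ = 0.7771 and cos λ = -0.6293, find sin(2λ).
sin(2λ) = 2 sin λ cos λ = -0.9781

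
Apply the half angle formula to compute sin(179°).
sin(179°) = √((1 - cos 358°)/2) = 0.01745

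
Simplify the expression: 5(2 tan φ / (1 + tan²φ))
5(2 tan φ / (1 + tan²φ)) = 5(sin(2φ)) (using Double angle)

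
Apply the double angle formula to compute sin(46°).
sin(46°) = 2 sin 23° cos 23° = 0.7193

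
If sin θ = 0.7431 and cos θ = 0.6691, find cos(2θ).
cos(2θ) = cos²θ - sin²θ = -0.1045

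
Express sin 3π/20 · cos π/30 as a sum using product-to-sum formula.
sin 3π/20 cos π/30 = (1/2)[sin(3π/20+π/30) + sin(3π/20-π/30)]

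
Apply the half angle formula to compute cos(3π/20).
cos(3π/20) = √((1 + cos 3π/10)/2) = 0.891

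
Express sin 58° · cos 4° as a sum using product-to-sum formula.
sin 58° cos 4° = (1/2)[sin(58°+4°) + sin(58°-4°)]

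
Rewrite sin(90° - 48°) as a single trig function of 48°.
sin(90° - 48°) = cos(48°)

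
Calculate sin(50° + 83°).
sin(50° + 83°) = sin 50° cos 83° + cos 50° sin 83° = 0.7314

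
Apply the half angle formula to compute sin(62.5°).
sin(62.5°) = √((1 - cos 125°)/2) = 0.887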